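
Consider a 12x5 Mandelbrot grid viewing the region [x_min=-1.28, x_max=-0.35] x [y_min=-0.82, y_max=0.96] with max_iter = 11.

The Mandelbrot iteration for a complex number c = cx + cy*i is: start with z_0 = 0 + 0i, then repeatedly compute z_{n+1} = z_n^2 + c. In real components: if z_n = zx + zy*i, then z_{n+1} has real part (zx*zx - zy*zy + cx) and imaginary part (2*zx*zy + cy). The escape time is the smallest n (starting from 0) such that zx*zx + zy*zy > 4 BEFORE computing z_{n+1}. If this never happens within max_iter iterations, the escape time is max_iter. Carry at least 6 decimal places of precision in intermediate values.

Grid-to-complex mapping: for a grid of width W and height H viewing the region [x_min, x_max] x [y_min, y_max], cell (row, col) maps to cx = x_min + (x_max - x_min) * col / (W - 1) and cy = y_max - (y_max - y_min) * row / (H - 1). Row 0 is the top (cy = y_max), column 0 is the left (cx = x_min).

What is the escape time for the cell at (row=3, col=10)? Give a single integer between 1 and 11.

z_0 = 0 + 0i, c = -0.4345 + -0.3750i
Iter 1: z = -0.4345 + -0.3750i, |z|^2 = 0.3295
Iter 2: z = -0.3863 + -0.0491i, |z|^2 = 0.1517
Iter 3: z = -0.2877 + -0.3371i, |z|^2 = 0.1964
Iter 4: z = -0.4654 + -0.1811i, |z|^2 = 0.2494
Iter 5: z = -0.2507 + -0.2065i, |z|^2 = 0.1055
Iter 6: z = -0.4143 + -0.2715i, |z|^2 = 0.2453
Iter 7: z = -0.3366 + -0.1501i, |z|^2 = 0.1358
Iter 8: z = -0.3438 + -0.2740i, |z|^2 = 0.1932
Iter 9: z = -0.3914 + -0.1866i, |z|^2 = 0.1880
Iter 10: z = -0.3162 + -0.2289i, |z|^2 = 0.1524

Answer: 11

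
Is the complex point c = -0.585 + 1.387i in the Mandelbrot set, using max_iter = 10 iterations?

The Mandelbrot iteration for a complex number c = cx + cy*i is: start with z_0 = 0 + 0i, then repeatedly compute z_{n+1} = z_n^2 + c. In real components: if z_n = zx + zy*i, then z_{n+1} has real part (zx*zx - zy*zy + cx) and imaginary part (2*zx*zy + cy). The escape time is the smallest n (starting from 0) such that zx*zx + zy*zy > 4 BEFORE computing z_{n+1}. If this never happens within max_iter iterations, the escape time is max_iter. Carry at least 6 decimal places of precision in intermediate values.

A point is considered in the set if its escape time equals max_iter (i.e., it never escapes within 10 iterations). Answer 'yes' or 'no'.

z_0 = 0 + 0i, c = -0.5850 + 1.3870i
Iter 1: z = -0.5850 + 1.3870i, |z|^2 = 2.2660
Iter 2: z = -2.1665 + -0.2358i, |z|^2 = 4.7495
Escaped at iteration 2

Answer: no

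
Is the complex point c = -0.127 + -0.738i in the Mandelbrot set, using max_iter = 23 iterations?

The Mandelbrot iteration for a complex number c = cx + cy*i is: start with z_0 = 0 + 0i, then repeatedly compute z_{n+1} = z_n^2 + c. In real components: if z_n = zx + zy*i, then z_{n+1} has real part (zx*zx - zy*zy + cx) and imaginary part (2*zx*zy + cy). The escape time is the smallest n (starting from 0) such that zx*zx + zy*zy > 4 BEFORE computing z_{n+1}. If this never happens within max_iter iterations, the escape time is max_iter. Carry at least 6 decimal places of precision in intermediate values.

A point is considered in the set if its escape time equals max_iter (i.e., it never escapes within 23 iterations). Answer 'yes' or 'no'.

Answer: yes

Derivation:
z_0 = 0 + 0i, c = -0.1270 + -0.7380i
Iter 1: z = -0.1270 + -0.7380i, |z|^2 = 0.5608
Iter 2: z = -0.6555 + -0.5505i, |z|^2 = 0.7328
Iter 3: z = -0.0004 + -0.0162i, |z|^2 = 0.0003
Iter 4: z = -0.1273 + -0.7380i, |z|^2 = 0.5608
Iter 5: z = -0.6554 + -0.5502i, |z|^2 = 0.7323
Iter 6: z = -0.0001 + -0.0168i, |z|^2 = 0.0003
Iter 7: z = -0.1273 + -0.7380i, |z|^2 = 0.5608
Iter 8: z = -0.6554 + -0.5501i, |z|^2 = 0.7322
Iter 9: z = -0.0000 + -0.0168i, |z|^2 = 0.0003
Iter 10: z = -0.1273 + -0.7380i, |z|^2 = 0.5608
Iter 11: z = -0.6554 + -0.5501i, |z|^2 = 0.7322
Iter 12: z = -0.0000 + -0.0168i, |z|^2 = 0.0003
Iter 13: z = -0.1273 + -0.7380i, |z|^2 = 0.5608
Iter 14: z = -0.6554 + -0.5501i, |z|^2 = 0.7322
Iter 15: z = -0.0000 + -0.0168i, |z|^2 = 0.0003
Iter 16: z = -0.1273 + -0.7380i, |z|^2 = 0.5608
Iter 17: z = -0.6554 + -0.5501i, |z|^2 = 0.7322
Iter 18: z = -0.0000 + -0.0168i, |z|^2 = 0.0003
Iter 19: z = -0.1273 + -0.7380i, |z|^2 = 0.5608
Iter 20: z = -0.6554 + -0.5501i, |z|^2 = 0.7322
Iter 21: z = -0.0000 + -0.0168i, |z|^2 = 0.0003
Iter 22: z = -0.1273 + -0.7380i, |z|^2 = 0.5608
Did not escape in 23 iterations → in set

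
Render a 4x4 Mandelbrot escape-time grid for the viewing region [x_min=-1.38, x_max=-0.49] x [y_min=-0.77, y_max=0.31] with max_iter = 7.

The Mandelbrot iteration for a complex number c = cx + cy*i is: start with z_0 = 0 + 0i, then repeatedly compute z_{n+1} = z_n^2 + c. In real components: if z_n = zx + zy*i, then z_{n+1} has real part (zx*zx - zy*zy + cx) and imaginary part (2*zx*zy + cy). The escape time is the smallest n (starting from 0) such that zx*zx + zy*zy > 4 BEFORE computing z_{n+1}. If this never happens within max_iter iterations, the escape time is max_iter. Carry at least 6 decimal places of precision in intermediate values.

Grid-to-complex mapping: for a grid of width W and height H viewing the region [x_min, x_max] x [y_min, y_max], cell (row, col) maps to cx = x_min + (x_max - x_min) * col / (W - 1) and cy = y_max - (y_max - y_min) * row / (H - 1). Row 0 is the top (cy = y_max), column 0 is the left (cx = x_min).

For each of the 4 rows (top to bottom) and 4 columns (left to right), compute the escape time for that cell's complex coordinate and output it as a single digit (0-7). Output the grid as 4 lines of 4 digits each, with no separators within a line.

Answer: 5777
7777
5677
3346

Derivation:
(row=0, col=0): c = -1.3800 + 0.3100i → escape time 5
(row=0, col=1): c = -1.0833 + 0.3100i → escape time 7
(row=0, col=2): c = -0.7867 + 0.3100i → escape time 7
(row=0, col=3): c = -0.4900 + 0.3100i → escape time 7
(row=1, col=0): c = -1.3800 + -0.0500i → escape time 7
(row=1, col=1): c = -1.0833 + -0.0500i → escape time 7
(row=1, col=2): c = -0.7867 + -0.0500i → escape time 7
(row=1, col=3): c = -0.4900 + -0.0500i → escape time 7
(row=2, col=0): c = -1.3800 + -0.4100i → escape time 5
(row=2, col=1): c = -1.0833 + -0.4100i → escape time 6
(row=2, col=2): c = -0.7867 + -0.4100i → escape time 7
(row=2, col=3): c = -0.4900 + -0.4100i → escape time 7
(row=3, col=0): c = -1.3800 + -0.7700i → escape time 3
(row=3, col=1): c = -1.0833 + -0.7700i → escape time 3
(row=3, col=2): c = -0.7867 + -0.7700i → escape time 4
(row=3, col=3): c = -0.4900 + -0.7700i → escape time 6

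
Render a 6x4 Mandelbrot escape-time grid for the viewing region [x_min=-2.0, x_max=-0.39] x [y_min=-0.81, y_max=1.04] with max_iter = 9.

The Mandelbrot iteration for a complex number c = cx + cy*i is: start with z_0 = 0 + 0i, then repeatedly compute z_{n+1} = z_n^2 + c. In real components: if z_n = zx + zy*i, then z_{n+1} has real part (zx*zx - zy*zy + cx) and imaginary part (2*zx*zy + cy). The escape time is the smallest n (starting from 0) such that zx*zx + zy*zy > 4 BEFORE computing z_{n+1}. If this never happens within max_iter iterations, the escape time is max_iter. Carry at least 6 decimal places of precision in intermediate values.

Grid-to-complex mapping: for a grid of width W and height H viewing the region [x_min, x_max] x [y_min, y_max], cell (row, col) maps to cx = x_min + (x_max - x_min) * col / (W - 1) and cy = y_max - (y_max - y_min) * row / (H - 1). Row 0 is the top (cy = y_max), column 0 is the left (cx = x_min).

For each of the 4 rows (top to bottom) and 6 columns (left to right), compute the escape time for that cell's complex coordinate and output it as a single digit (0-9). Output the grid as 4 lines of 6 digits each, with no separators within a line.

Answer: 123334
135699
147999
133346

Derivation:
(row=0, col=0): c = -2.0000 + 1.0400i → escape time 1
(row=0, col=1): c = -1.6780 + 1.0400i → escape time 2
(row=0, col=2): c = -1.3560 + 1.0400i → escape time 3
(row=0, col=3): c = -1.0340 + 1.0400i → escape time 3
(row=0, col=4): c = -0.7120 + 1.0400i → escape time 3
(row=0, col=5): c = -0.3900 + 1.0400i → escape time 4
(row=1, col=0): c = -2.0000 + 0.4233i → escape time 1
(row=1, col=1): c = -1.6780 + 0.4233i → escape time 3
(row=1, col=2): c = -1.3560 + 0.4233i → escape time 5
(row=1, col=3): c = -1.0340 + 0.4233i → escape time 6
(row=1, col=4): c = -0.7120 + 0.4233i → escape time 9
(row=1, col=5): c = -0.3900 + 0.4233i → escape time 9
(row=2, col=0): c = -2.0000 + -0.1933i → escape time 1
(row=2, col=1): c = -1.6780 + -0.1933i → escape time 4
(row=2, col=2): c = -1.3560 + -0.1933i → escape time 7
(row=2, col=3): c = -1.0340 + -0.1933i → escape time 9
(row=2, col=4): c = -0.7120 + -0.1933i → escape time 9
(row=2, col=5): c = -0.3900 + -0.1933i → escape time 9
(row=3, col=0): c = -2.0000 + -0.8100i → escape time 1
(row=3, col=1): c = -1.6780 + -0.8100i → escape time 3
(row=3, col=2): c = -1.3560 + -0.8100i → escape time 3
(row=3, col=3): c = -1.0340 + -0.8100i → escape time 3
(row=3, col=4): c = -0.7120 + -0.8100i → escape time 4
(row=3, col=5): c = -0.3900 + -0.8100i → escape time 6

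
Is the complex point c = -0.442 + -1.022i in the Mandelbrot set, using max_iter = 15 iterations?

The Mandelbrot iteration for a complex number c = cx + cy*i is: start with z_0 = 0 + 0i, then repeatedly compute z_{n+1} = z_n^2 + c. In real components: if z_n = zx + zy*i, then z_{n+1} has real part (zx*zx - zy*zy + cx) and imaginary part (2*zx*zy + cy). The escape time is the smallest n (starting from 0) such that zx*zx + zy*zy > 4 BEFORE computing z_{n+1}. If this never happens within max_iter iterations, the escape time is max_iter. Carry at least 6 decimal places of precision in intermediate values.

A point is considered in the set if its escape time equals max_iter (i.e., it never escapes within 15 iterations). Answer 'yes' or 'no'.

Answer: no

Derivation:
z_0 = 0 + 0i, c = -0.4420 + -1.0220i
Iter 1: z = -0.4420 + -1.0220i, |z|^2 = 1.2398
Iter 2: z = -1.2911 + -0.1186i, |z|^2 = 1.6810
Iter 3: z = 1.2109 + -0.7159i, |z|^2 = 1.9788
Iter 4: z = 0.5119 + -2.7557i, |z|^2 = 7.8562
Escaped at iteration 4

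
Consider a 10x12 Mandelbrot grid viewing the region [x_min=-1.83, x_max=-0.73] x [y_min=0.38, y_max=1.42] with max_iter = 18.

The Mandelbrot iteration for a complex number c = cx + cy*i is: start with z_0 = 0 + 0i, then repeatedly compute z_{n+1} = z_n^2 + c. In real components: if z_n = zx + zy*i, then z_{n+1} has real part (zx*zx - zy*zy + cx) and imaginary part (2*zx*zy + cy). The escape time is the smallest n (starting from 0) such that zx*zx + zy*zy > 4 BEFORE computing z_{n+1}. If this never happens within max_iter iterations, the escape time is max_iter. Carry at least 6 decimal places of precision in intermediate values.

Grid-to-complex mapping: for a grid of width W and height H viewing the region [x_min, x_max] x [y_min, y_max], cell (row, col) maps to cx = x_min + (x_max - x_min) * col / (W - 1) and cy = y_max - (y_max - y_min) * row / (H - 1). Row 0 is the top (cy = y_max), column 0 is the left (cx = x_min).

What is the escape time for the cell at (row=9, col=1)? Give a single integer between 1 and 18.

Answer: 3

Derivation:
z_0 = 0 + 0i, c = -1.7078 + 0.5691i
Iter 1: z = -1.7078 + 0.5691i, |z|^2 = 3.2404
Iter 2: z = 0.8849 + -1.3747i, |z|^2 = 2.6727
Iter 3: z = -2.8145 + -1.8637i, |z|^2 = 11.3949
Escaped at iteration 3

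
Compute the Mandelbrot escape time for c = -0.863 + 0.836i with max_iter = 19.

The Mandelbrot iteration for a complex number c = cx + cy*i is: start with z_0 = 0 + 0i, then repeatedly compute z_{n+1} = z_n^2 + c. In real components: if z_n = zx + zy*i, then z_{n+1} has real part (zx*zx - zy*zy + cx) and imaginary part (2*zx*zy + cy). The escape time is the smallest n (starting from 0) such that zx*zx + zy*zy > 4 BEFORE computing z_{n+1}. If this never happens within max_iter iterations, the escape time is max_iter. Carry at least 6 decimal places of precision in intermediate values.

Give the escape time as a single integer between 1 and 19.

z_0 = 0 + 0i, c = -0.8630 + 0.8360i
Iter 1: z = -0.8630 + 0.8360i, |z|^2 = 1.4437
Iter 2: z = -0.8171 + -0.6069i, |z|^2 = 1.0361
Iter 3: z = -0.5637 + 1.8279i, |z|^2 = 3.6589
Iter 4: z = -3.8864 + -1.2247i, |z|^2 = 16.6043
Escaped at iteration 4

Answer: 4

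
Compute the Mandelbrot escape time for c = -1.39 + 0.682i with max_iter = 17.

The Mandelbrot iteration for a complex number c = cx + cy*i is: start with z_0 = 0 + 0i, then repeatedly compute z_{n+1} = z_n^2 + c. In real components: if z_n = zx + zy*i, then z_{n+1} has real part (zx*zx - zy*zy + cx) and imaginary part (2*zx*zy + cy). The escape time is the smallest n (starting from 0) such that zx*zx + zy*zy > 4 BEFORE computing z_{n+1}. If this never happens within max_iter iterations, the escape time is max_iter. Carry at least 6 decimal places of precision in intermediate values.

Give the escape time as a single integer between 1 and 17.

z_0 = 0 + 0i, c = -1.3900 + 0.6820i
Iter 1: z = -1.3900 + 0.6820i, |z|^2 = 2.3972
Iter 2: z = 0.0770 + -1.2140i, |z|^2 = 1.4796
Iter 3: z = -2.8578 + 0.4951i, |z|^2 = 8.4120
Escaped at iteration 3

Answer: 3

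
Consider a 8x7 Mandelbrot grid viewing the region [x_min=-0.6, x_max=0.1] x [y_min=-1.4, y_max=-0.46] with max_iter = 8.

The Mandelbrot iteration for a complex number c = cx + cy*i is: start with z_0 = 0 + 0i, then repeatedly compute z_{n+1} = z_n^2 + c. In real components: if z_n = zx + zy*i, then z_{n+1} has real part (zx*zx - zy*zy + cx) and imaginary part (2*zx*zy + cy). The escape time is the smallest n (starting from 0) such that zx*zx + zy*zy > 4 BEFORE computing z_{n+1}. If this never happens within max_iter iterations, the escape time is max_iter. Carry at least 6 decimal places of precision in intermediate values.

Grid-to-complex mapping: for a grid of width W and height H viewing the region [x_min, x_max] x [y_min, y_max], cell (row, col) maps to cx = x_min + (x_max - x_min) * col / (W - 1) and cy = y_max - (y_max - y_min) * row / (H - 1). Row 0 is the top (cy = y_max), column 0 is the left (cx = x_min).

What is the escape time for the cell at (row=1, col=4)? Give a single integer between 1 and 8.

Answer: 8

Derivation:
z_0 = 0 + 0i, c = -0.2000 + -0.6167i
Iter 1: z = -0.2000 + -0.6167i, |z|^2 = 0.4203
Iter 2: z = -0.5403 + -0.3700i, |z|^2 = 0.4288
Iter 3: z = -0.0450 + -0.2169i, |z|^2 = 0.0491
Iter 4: z = -0.2450 + -0.5971i, |z|^2 = 0.4166
Iter 5: z = -0.4966 + -0.3241i, |z|^2 = 0.3516
Iter 6: z = -0.0584 + -0.2948i, |z|^2 = 0.0903
Iter 7: z = -0.2835 + -0.5822i, |z|^2 = 0.4193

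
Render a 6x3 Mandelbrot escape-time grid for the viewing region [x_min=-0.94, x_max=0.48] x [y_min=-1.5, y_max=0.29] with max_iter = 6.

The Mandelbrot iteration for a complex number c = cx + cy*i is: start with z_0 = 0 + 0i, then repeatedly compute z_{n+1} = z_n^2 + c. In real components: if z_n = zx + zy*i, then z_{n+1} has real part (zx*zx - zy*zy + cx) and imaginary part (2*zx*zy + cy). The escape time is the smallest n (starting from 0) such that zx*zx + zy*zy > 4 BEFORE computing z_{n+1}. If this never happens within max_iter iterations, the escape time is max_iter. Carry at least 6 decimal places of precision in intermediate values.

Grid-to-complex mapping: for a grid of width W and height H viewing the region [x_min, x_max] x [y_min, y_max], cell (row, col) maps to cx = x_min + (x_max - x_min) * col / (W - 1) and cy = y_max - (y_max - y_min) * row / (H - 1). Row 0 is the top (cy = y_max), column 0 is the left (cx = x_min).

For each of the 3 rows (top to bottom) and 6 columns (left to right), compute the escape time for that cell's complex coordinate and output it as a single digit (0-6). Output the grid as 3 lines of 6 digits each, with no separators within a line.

(row=0, col=0): c = -0.9400 + 0.2900i → escape time 6
(row=0, col=1): c = -0.6560 + 0.2900i → escape time 6
(row=0, col=2): c = -0.3720 + 0.2900i → escape time 6
(row=0, col=3): c = -0.0880 + 0.2900i → escape time 6
(row=0, col=4): c = 0.1960 + 0.2900i → escape time 6
(row=0, col=5): c = 0.4800 + 0.2900i → escape time 6
(row=1, col=0): c = -0.9400 + -0.6050i → escape time 5
(row=1, col=1): c = -0.6560 + -0.6050i → escape time 6
(row=1, col=2): c = -0.3720 + -0.6050i → escape time 6
(row=1, col=3): c = -0.0880 + -0.6050i → escape time 6
(row=1, col=4): c = 0.1960 + -0.6050i → escape time 6
(row=1, col=5): c = 0.4800 + -0.6050i → escape time 5
(row=2, col=0): c = -0.9400 + -1.5000i → escape time 2
(row=2, col=1): c = -0.6560 + -1.5000i → escape time 2
(row=2, col=2): c = -0.3720 + -1.5000i → escape time 2
(row=2, col=3): c = -0.0880 + -1.5000i → escape time 2
(row=2, col=4): c = 0.1960 + -1.5000i → escape time 2
(row=2, col=5): c = 0.4800 + -1.5000i → escape time 2

Answer: 666666
566665
222222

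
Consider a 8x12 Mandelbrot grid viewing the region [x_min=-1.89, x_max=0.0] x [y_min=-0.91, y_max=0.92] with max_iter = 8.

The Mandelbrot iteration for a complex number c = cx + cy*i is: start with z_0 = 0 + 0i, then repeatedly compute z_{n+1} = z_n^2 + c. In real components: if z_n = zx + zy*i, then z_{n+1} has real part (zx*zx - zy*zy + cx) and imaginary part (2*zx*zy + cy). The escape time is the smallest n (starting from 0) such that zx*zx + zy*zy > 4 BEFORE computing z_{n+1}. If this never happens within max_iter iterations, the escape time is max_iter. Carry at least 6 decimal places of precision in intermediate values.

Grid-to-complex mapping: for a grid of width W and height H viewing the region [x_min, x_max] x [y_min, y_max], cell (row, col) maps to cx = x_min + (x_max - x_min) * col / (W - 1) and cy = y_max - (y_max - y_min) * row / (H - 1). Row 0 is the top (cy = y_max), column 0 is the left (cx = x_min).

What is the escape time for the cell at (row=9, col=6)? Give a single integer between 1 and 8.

Answer: 8

Derivation:
z_0 = 0 + 0i, c = -0.2700 + -0.5773i
Iter 1: z = -0.2700 + -0.5773i, |z|^2 = 0.4061
Iter 2: z = -0.5303 + -0.2655i, |z|^2 = 0.3518
Iter 3: z = -0.0592 + -0.2956i, |z|^2 = 0.0909
Iter 4: z = -0.3539 + -0.5422i, |z|^2 = 0.4193
Iter 5: z = -0.4388 + -0.1935i, |z|^2 = 0.2300
Iter 6: z = -0.1149 + -0.4075i, |z|^2 = 0.1792
Iter 7: z = -0.4228 + -0.4836i, |z|^2 = 0.4127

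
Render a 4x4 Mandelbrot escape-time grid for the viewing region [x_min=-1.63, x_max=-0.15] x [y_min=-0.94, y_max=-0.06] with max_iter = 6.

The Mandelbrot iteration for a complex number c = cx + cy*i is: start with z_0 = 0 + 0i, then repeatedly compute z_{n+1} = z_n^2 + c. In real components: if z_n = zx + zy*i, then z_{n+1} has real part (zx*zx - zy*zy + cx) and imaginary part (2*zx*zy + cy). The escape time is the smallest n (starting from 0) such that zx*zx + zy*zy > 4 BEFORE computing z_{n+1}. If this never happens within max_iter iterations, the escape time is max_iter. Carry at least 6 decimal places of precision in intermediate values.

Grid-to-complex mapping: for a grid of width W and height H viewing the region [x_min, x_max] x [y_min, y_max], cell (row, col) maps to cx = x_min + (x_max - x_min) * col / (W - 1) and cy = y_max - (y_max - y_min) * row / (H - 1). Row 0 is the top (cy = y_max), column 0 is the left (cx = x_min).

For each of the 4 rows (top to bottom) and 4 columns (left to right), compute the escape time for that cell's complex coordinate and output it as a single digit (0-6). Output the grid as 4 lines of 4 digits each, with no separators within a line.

(row=0, col=0): c = -1.6300 + -0.0600i → escape time 6
(row=0, col=1): c = -1.1367 + -0.0600i → escape time 6
(row=0, col=2): c = -0.6433 + -0.0600i → escape time 6
(row=0, col=3): c = -0.1500 + -0.0600i → escape time 6
(row=1, col=0): c = -1.6300 + -0.3533i → escape time 4
(row=1, col=1): c = -1.1367 + -0.3533i → escape time 6
(row=1, col=2): c = -0.6433 + -0.3533i → escape time 6
(row=1, col=3): c = -0.1500 + -0.3533i → escape time 6
(row=2, col=0): c = -1.6300 + -0.6467i → escape time 3
(row=2, col=1): c = -1.1367 + -0.6467i → escape time 3
(row=2, col=2): c = -0.6433 + -0.6467i → escape time 6
(row=2, col=3): c = -0.1500 + -0.6467i → escape time 6
(row=3, col=0): c = -1.6300 + -0.9400i → escape time 2
(row=3, col=1): c = -1.1367 + -0.9400i → escape time 3
(row=3, col=2): c = -0.6433 + -0.9400i → escape time 4
(row=3, col=3): c = -0.1500 + -0.9400i → escape time 6

Answer: 6666
4666
3366
2346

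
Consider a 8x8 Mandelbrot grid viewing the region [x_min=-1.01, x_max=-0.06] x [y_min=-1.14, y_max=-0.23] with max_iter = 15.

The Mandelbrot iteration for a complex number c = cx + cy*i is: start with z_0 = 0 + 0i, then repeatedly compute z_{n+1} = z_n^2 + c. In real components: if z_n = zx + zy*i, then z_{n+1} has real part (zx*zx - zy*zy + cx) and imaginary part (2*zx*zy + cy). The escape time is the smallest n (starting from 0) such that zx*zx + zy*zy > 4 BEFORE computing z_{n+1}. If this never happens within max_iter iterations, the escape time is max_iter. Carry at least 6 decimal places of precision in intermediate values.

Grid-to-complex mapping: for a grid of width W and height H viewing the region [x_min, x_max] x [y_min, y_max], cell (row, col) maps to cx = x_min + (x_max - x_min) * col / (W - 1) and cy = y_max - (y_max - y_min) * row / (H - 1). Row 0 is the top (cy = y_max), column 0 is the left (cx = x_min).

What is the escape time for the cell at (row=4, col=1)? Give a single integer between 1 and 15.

z_0 = 0 + 0i, c = -0.8743 + -0.7500i
Iter 1: z = -0.8743 + -0.7500i, |z|^2 = 1.3269
Iter 2: z = -0.6724 + 0.5614i, |z|^2 = 0.7673
Iter 3: z = -0.7374 + -1.5050i, |z|^2 = 2.8088
Iter 4: z = -2.5957 + 1.4695i, |z|^2 = 8.8969
Escaped at iteration 4

Answer: 4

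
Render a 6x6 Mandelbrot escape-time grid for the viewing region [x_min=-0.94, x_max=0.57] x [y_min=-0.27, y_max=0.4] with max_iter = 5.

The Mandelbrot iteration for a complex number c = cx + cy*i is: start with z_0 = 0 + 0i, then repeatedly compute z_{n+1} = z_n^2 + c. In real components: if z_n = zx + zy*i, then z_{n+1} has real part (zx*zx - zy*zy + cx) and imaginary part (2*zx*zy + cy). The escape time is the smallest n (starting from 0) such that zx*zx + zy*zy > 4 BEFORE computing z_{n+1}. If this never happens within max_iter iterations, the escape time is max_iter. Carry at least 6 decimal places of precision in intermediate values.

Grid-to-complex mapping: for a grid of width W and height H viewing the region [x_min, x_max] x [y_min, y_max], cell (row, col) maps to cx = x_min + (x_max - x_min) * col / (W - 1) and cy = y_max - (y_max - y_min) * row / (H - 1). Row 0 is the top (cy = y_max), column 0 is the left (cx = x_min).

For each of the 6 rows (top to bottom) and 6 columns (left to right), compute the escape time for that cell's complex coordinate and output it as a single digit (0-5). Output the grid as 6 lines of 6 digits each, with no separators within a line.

(row=0, col=0): c = -0.9400 + 0.4000i → escape time 5
(row=0, col=1): c = -0.6380 + 0.4000i → escape time 5
(row=0, col=2): c = -0.3360 + 0.4000i → escape time 5
(row=0, col=3): c = -0.0340 + 0.4000i → escape time 5
(row=0, col=4): c = 0.2680 + 0.4000i → escape time 5
(row=0, col=5): c = 0.5700 + 0.4000i → escape time 4
(row=1, col=0): c = -0.9400 + 0.2660i → escape time 5
(row=1, col=1): c = -0.6380 + 0.2660i → escape time 5
(row=1, col=2): c = -0.3360 + 0.2660i → escape time 5
(row=1, col=3): c = -0.0340 + 0.2660i → escape time 5
(row=1, col=4): c = 0.2680 + 0.2660i → escape time 5
(row=1, col=5): c = 0.5700 + 0.2660i → escape time 4
(row=2, col=0): c = -0.9400 + 0.1320i → escape time 5
(row=2, col=1): c = -0.6380 + 0.1320i → escape time 5
(row=2, col=2): c = -0.3360 + 0.1320i → escape time 5
(row=2, col=3): c = -0.0340 + 0.1320i → escape time 5
(row=2, col=4): c = 0.2680 + 0.1320i → escape time 5
(row=2, col=5): c = 0.5700 + 0.1320i → escape time 4
(row=3, col=0): c = -0.9400 + -0.0020i → escape time 5
(row=3, col=1): c = -0.6380 + -0.0020i → escape time 5
(row=3, col=2): c = -0.3360 + -0.0020i → escape time 5
(row=3, col=3): c = -0.0340 + -0.0020i → escape time 5
(row=3, col=4): c = 0.2680 + -0.0020i → escape time 5
(row=3, col=5): c = 0.5700 + -0.0020i → escape time 4
(row=4, col=0): c = -0.9400 + -0.1360i → escape time 5
(row=4, col=1): c = -0.6380 + -0.1360i → escape time 5
(row=4, col=2): c = -0.3360 + -0.1360i → escape time 5
(row=4, col=3): c = -0.0340 + -0.1360i → escape time 5
(row=4, col=4): c = 0.2680 + -0.1360i → escape time 5
(row=4, col=5): c = 0.5700 + -0.1360i → escape time 4
(row=5, col=0): c = -0.9400 + -0.2700i → escape time 5
(row=5, col=1): c = -0.6380 + -0.2700i → escape time 5
(row=5, col=2): c = -0.3360 + -0.2700i → escape time 5
(row=5, col=3): c = -0.0340 + -0.2700i → escape time 5
(row=5, col=4): c = 0.2680 + -0.2700i → escape time 5
(row=5, col=5): c = 0.5700 + -0.2700i → escape time 4

Answer: 555554
555554
555554
555554
555554
555554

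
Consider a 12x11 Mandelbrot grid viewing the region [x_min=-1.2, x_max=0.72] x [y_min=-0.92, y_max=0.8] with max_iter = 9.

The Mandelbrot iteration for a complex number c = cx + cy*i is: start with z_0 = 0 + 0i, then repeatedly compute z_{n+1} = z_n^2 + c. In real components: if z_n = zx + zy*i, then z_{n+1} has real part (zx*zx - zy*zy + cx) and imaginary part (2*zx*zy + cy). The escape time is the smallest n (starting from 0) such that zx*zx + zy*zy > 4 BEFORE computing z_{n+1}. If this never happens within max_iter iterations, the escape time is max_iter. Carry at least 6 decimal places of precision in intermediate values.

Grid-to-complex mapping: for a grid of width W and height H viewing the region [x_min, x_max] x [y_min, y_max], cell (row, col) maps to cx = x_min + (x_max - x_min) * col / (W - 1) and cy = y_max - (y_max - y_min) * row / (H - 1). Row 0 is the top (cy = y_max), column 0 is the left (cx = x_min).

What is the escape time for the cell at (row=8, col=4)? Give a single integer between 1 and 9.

Answer: 9

Derivation:
z_0 = 0 + 0i, c = -0.5018 + -0.5760i
Iter 1: z = -0.5018 + -0.5760i, |z|^2 = 0.5836
Iter 2: z = -0.5818 + 0.0021i, |z|^2 = 0.3385
Iter 3: z = -0.1634 + -0.5784i, |z|^2 = 0.3613
Iter 4: z = -0.8097 + -0.3870i, |z|^2 = 0.8054
Iter 5: z = 0.0041 + 0.0507i, |z|^2 = 0.0026
Iter 6: z = -0.5044 + -0.5756i, |z|^2 = 0.5857
Iter 7: z = -0.5787 + 0.0046i, |z|^2 = 0.3349
Iter 8: z = -0.1669 + -0.5814i, |z|^2 = 0.3658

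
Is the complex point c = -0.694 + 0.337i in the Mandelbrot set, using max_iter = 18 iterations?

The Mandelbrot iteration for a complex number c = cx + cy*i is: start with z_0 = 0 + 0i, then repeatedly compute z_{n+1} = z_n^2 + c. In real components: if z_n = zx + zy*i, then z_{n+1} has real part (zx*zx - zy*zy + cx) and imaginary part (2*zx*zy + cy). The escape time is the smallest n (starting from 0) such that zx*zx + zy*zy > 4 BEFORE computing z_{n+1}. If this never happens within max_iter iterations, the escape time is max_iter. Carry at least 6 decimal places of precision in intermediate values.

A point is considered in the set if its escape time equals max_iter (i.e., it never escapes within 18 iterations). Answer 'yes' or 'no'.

z_0 = 0 + 0i, c = -0.6940 + 0.3370i
Iter 1: z = -0.6940 + 0.3370i, |z|^2 = 0.5952
Iter 2: z = -0.3259 + -0.1308i, |z|^2 = 0.1233
Iter 3: z = -0.6049 + 0.4222i, |z|^2 = 0.5441
Iter 4: z = -0.5064 + -0.1738i, |z|^2 = 0.2867
Iter 5: z = -0.4677 + 0.5130i, |z|^2 = 0.4820
Iter 6: z = -0.7384 + -0.1429i, |z|^2 = 0.5657
Iter 7: z = -0.1692 + 0.5481i, |z|^2 = 0.3290
Iter 8: z = -0.9658 + 0.1516i, |z|^2 = 0.9557
Iter 9: z = 0.2157 + 0.0443i, |z|^2 = 0.0485
Iter 10: z = -0.6494 + 0.3561i, |z|^2 = 0.5486
Iter 11: z = -0.3991 + -0.1255i, |z|^2 = 0.1750
Iter 12: z = -0.5505 + 0.4372i, |z|^2 = 0.4942
Iter 13: z = -0.5821 + -0.1443i, |z|^2 = 0.3596
Iter 14: z = -0.3760 + 0.5050i, |z|^2 = 0.3965
Iter 15: z = -0.8076 + -0.0428i, |z|^2 = 0.6541
Iter 16: z = -0.0435 + 0.4062i, |z|^2 = 0.1669
Iter 17: z = -0.8571 + 0.3016i, |z|^2 = 0.8255
Did not escape in 18 iterations → in set

Answer: yes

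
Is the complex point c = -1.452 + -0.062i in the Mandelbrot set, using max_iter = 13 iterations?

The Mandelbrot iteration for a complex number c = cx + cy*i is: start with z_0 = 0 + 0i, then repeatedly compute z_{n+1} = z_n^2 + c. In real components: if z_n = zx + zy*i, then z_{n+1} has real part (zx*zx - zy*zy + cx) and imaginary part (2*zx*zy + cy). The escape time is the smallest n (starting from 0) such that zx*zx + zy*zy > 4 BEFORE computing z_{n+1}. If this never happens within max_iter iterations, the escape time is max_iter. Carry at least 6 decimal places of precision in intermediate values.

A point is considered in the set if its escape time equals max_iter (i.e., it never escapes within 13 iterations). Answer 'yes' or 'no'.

Answer: no

Derivation:
z_0 = 0 + 0i, c = -1.4520 + -0.0620i
Iter 1: z = -1.4520 + -0.0620i, |z|^2 = 2.1121
Iter 2: z = 0.6525 + 0.1180i, |z|^2 = 0.4396
Iter 3: z = -1.0402 + 0.0920i, |z|^2 = 1.0906
Iter 4: z = -0.3784 + -0.2535i, |z|^2 = 0.2074
Iter 5: z = -1.3731 + 0.1298i, |z|^2 = 1.9022
Iter 6: z = 0.4165 + -0.4186i, |z|^2 = 0.3487
Iter 7: z = -1.4537 + -0.4106i, |z|^2 = 2.2820
Iter 8: z = 0.4927 + 1.1319i, |z|^2 = 1.5240
Iter 9: z = -2.4905 + 1.0534i, |z|^2 = 7.3124
Escaped at iteration 9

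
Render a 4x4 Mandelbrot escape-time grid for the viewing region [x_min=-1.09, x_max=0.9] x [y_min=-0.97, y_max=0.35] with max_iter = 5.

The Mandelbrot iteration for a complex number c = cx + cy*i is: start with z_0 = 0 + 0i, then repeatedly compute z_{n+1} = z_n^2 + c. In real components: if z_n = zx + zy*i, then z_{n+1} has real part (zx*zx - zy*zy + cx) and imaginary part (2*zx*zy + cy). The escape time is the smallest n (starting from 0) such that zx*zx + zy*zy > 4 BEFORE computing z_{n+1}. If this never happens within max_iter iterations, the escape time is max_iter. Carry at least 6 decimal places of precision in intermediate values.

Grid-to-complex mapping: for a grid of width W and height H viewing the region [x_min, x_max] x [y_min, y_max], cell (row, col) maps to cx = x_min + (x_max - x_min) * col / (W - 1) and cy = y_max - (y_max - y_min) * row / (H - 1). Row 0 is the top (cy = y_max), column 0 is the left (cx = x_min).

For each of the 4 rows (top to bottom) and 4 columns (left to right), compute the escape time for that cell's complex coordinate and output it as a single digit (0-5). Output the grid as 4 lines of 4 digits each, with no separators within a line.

(row=0, col=0): c = -1.0900 + 0.3500i → escape time 5
(row=0, col=1): c = -0.4267 + 0.3500i → escape time 5
(row=0, col=2): c = 0.2367 + 0.3500i → escape time 5
(row=0, col=3): c = 0.9000 + 0.3500i → escape time 3
(row=1, col=0): c = -1.0900 + -0.0900i → escape time 5
(row=1, col=1): c = -0.4267 + -0.0900i → escape time 5
(row=1, col=2): c = 0.2367 + -0.0900i → escape time 5
(row=1, col=3): c = 0.9000 + -0.0900i → escape time 3
(row=2, col=0): c = -1.0900 + -0.5300i → escape time 5
(row=2, col=1): c = -0.4267 + -0.5300i → escape time 5
(row=2, col=2): c = 0.2367 + -0.5300i → escape time 5
(row=2, col=3): c = 0.9000 + -0.5300i → escape time 2
(row=3, col=0): c = -1.0900 + -0.9700i → escape time 3
(row=3, col=1): c = -0.4267 + -0.9700i → escape time 4
(row=3, col=2): c = 0.2367 + -0.9700i → escape time 4
(row=3, col=3): c = 0.9000 + -0.9700i → escape time 2

Answer: 5553
5553
5552
3442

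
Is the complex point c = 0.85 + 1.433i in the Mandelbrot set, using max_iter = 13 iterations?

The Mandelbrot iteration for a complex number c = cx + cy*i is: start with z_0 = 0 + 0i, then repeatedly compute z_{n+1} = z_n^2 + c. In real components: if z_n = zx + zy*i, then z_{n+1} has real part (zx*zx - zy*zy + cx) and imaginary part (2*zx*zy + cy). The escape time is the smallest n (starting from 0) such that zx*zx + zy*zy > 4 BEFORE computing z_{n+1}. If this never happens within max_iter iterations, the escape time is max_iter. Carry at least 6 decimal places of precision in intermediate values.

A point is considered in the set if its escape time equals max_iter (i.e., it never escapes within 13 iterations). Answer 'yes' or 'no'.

z_0 = 0 + 0i, c = 0.8500 + 1.4330i
Iter 1: z = 0.8500 + 1.4330i, |z|^2 = 2.7760
Iter 2: z = -0.4810 + 3.8691i, |z|^2 = 15.2013
Escaped at iteration 2

Answer: no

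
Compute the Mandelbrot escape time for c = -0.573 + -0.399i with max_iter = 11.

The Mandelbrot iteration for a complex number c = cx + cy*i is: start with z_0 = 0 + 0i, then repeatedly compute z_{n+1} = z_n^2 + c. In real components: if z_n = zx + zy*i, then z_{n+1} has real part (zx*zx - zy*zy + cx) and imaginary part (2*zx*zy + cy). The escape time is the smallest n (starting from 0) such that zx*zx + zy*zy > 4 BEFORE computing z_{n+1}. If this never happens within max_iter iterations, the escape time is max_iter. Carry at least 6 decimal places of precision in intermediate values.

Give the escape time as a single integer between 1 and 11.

z_0 = 0 + 0i, c = -0.5730 + -0.3990i
Iter 1: z = -0.5730 + -0.3990i, |z|^2 = 0.4875
Iter 2: z = -0.4039 + 0.0583i, |z|^2 = 0.1665
Iter 3: z = -0.4133 + -0.4461i, |z|^2 = 0.3698
Iter 4: z = -0.6012 + -0.0303i, |z|^2 = 0.3623
Iter 5: z = -0.2125 + -0.3626i, |z|^2 = 0.1766
Iter 6: z = -0.6593 + -0.2449i, |z|^2 = 0.4946
Iter 7: z = -0.1983 + -0.0761i, |z|^2 = 0.0451
Iter 8: z = -0.5395 + -0.3688i, |z|^2 = 0.4270
Iter 9: z = -0.4180 + -0.0011i, |z|^2 = 0.1747
Iter 10: z = -0.3983 + -0.3981i, |z|^2 = 0.3171

Answer: 11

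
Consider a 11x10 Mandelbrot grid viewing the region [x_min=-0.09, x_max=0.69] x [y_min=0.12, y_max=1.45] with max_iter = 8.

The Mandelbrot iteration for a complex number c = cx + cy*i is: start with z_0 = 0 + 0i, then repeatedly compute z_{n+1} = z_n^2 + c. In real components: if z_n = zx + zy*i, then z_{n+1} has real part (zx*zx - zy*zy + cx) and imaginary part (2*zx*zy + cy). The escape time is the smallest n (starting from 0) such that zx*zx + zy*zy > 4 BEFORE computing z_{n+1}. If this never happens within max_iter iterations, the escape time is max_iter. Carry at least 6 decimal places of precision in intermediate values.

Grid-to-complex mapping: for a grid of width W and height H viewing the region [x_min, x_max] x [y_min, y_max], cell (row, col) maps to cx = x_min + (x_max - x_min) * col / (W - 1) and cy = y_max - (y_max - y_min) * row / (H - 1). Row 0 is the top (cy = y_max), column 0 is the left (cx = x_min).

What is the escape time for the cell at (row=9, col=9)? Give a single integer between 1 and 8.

z_0 = 0 + 0i, c = 0.6120 + 0.1200i
Iter 1: z = 0.6120 + 0.1200i, |z|^2 = 0.3889
Iter 2: z = 0.9721 + 0.2669i, |z|^2 = 1.0163
Iter 3: z = 1.4858 + 0.6389i, |z|^2 = 2.6159
Iter 4: z = 2.4115 + 2.0186i, |z|^2 = 9.8902
Escaped at iteration 4

Answer: 4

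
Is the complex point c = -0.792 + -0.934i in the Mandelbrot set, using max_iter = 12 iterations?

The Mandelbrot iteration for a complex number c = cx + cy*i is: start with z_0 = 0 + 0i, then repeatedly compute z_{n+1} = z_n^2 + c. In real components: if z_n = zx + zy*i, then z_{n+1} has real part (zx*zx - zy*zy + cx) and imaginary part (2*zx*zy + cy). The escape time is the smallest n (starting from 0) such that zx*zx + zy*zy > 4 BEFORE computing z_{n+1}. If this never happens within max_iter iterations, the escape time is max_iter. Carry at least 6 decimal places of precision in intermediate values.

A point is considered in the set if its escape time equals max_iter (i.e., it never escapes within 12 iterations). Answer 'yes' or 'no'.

z_0 = 0 + 0i, c = -0.7920 + -0.9340i
Iter 1: z = -0.7920 + -0.9340i, |z|^2 = 1.4996
Iter 2: z = -1.0371 + 0.5455i, |z|^2 = 1.3731
Iter 3: z = -0.0140 + -2.0654i, |z|^2 = 4.2660
Escaped at iteration 3

Answer: no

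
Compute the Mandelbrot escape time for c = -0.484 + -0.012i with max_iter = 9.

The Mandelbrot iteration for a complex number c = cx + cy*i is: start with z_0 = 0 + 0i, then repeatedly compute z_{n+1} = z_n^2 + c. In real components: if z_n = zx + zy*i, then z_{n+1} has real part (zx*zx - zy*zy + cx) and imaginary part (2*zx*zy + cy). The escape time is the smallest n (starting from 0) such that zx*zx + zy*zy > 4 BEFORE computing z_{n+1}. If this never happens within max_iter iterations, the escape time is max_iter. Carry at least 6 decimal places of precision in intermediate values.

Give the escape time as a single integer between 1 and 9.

Answer: 9

Derivation:
z_0 = 0 + 0i, c = -0.4840 + -0.0120i
Iter 1: z = -0.4840 + -0.0120i, |z|^2 = 0.2344
Iter 2: z = -0.2499 + -0.0004i, |z|^2 = 0.0624
Iter 3: z = -0.4216 + -0.0118i, |z|^2 = 0.1778
Iter 4: z = -0.3064 + -0.0020i, |z|^2 = 0.0939
Iter 5: z = -0.3901 + -0.0107i, |z|^2 = 0.1523
Iter 6: z = -0.3319 + -0.0036i, |z|^2 = 0.1102
Iter 7: z = -0.3738 + -0.0096i, |z|^2 = 0.1398
Iter 8: z = -0.3443 + -0.0048i, |z|^2 = 0.1186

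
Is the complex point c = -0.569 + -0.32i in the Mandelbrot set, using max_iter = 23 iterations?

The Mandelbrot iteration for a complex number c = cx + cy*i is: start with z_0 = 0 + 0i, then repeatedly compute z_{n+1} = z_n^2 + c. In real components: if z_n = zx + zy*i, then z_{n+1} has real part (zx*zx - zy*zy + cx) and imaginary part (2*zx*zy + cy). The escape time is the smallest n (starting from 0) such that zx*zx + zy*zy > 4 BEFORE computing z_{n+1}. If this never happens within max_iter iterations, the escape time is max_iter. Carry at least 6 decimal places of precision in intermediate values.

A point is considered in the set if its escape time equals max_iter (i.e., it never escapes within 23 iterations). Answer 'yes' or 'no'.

z_0 = 0 + 0i, c = -0.5690 + -0.3200i
Iter 1: z = -0.5690 + -0.3200i, |z|^2 = 0.4262
Iter 2: z = -0.3476 + 0.0442i, |z|^2 = 0.1228
Iter 3: z = -0.4501 + -0.3507i, |z|^2 = 0.3256
Iter 4: z = -0.4894 + -0.0043i, |z|^2 = 0.2395
Iter 5: z = -0.3295 + -0.3158i, |z|^2 = 0.2083
Iter 6: z = -0.5602 + -0.1119i, |z|^2 = 0.3263
Iter 7: z = -0.2677 + -0.1946i, |z|^2 = 0.1096
Iter 8: z = -0.5352 + -0.2158i, |z|^2 = 0.3330
Iter 9: z = -0.3291 + -0.0890i, |z|^2 = 0.1162
Iter 10: z = -0.4686 + -0.2614i, |z|^2 = 0.2879
Iter 11: z = -0.4177 + -0.0750i, |z|^2 = 0.1801
Iter 12: z = -0.4001 + -0.2573i, |z|^2 = 0.2263
Iter 13: z = -0.4751 + -0.1141i, |z|^2 = 0.2387
Iter 14: z = -0.3563 + -0.2116i, |z|^2 = 0.1717
Iter 15: z = -0.4868 + -0.1692i, |z|^2 = 0.2656
Iter 16: z = -0.3606 + -0.1552i, |z|^2 = 0.1541
Iter 17: z = -0.4630 + -0.2080i, |z|^2 = 0.2577
Iter 18: z = -0.3979 + -0.1273i, |z|^2 = 0.1745
Iter 19: z = -0.4269 + -0.2187i, |z|^2 = 0.2301
Iter 20: z = -0.4346 + -0.1333i, |z|^2 = 0.2066
Iter 21: z = -0.3979 + -0.2042i, |z|^2 = 0.2000
Iter 22: z = -0.4523 + -0.1575i, |z|^2 = 0.2294
Did not escape in 23 iterations → in set

Answer: yes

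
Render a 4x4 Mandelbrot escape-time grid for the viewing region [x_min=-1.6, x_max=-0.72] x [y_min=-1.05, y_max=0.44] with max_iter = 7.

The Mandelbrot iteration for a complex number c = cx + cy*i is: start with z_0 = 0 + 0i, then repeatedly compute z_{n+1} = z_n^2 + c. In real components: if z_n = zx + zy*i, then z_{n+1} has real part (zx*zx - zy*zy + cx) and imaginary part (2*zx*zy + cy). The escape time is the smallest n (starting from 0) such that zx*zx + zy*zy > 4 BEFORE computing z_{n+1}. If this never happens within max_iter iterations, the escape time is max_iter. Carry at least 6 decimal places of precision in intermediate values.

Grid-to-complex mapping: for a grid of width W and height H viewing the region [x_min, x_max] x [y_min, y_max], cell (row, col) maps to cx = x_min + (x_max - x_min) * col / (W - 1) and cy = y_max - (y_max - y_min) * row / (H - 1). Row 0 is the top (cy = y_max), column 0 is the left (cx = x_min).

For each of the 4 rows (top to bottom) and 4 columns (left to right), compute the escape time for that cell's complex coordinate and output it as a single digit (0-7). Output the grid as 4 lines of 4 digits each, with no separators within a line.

(row=0, col=0): c = -1.6000 + 0.4400i → escape time 3
(row=0, col=1): c = -1.3067 + 0.4400i → escape time 6
(row=0, col=2): c = -1.0133 + 0.4400i → escape time 5
(row=0, col=3): c = -0.7200 + 0.4400i → escape time 7
(row=1, col=0): c = -1.6000 + -0.0567i → escape time 7
(row=1, col=1): c = -1.3067 + -0.0567i → escape time 7
(row=1, col=2): c = -1.0133 + -0.0567i → escape time 7
(row=1, col=3): c = -0.7200 + -0.0567i → escape time 7
(row=2, col=0): c = -1.6000 + -0.5533i → escape time 3
(row=2, col=1): c = -1.3067 + -0.5533i → escape time 3
(row=2, col=2): c = -1.0133 + -0.5533i → escape time 5
(row=2, col=3): c = -0.7200 + -0.5533i → escape time 6
(row=3, col=0): c = -1.6000 + -1.0500i → escape time 2
(row=3, col=1): c = -1.3067 + -1.0500i → escape time 3
(row=3, col=2): c = -1.0133 + -1.0500i → escape time 3
(row=3, col=3): c = -0.7200 + -1.0500i → escape time 3

Answer: 3657
7777
3356
2333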